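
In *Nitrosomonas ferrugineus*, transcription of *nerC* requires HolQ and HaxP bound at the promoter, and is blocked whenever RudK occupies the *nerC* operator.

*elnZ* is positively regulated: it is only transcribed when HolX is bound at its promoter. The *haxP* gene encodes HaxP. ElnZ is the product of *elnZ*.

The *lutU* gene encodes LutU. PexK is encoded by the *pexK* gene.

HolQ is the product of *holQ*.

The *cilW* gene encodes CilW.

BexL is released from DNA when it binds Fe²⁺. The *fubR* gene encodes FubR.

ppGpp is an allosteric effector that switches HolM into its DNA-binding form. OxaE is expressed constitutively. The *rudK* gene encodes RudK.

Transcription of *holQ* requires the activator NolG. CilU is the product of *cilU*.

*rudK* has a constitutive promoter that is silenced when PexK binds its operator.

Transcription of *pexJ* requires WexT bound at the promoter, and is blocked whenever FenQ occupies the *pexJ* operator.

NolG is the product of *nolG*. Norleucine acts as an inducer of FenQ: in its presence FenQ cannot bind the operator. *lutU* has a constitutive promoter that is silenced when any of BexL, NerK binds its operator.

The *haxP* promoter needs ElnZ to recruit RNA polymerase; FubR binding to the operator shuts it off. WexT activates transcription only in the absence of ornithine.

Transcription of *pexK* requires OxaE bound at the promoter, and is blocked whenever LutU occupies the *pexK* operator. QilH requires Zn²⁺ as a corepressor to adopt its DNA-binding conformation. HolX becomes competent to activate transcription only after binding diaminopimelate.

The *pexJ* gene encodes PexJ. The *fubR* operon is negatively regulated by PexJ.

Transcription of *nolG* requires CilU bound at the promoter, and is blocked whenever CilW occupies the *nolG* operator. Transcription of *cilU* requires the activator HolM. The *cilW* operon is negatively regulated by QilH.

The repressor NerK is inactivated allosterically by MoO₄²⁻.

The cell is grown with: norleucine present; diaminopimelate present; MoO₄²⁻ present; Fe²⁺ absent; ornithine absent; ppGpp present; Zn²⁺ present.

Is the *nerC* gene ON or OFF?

ON

Zn²⁺ is present, so QilH is active.
With repressor QilH bound, *cilW* is not transcribed.
So CilW is not produced.
ppGpp is present, so HolM is active.
No repressor is bound and HolM is active, so *cilU* is transcribed.
So CilU is produced and active.
No repressor is bound and CilU is active, so *nolG* is transcribed.
So NolG is produced and active.
No repressor is bound and NolG is active, so *holQ* is transcribed.
So HolQ is produced and active.
Fe²⁺ is absent, so BexL is active.
MoO₄²⁻ is present, so NerK is inactive.
With repressor BexL bound, *lutU* is not transcribed.
So LutU is not produced.
OxaE is produced constitutively and is active.
No repressor is bound and OxaE is active, so *pexK* is transcribed.
So PexK is produced and active.
With repressor PexK bound, *rudK* is not transcribed.
So RudK is not produced.
Ornithine is absent, so WexT is active.
Norleucine is present, so FenQ is inactive.
No repressor is bound and WexT is active, so *pexJ* is transcribed.
So PexJ is produced and active.
With repressor PexJ bound, *fubR* is not transcribed.
So FubR is not produced.
Diaminopimelate is present, so HolX is active.
No repressor is bound and HolX is active, so *elnZ* is transcribed.
So ElnZ is produced and active.
No repressor is bound and ElnZ is active, so *haxP* is transcribed.
So HaxP is produced and active.
No repressor is bound and HolQ and HaxP are active, so *nerC* is transcribed.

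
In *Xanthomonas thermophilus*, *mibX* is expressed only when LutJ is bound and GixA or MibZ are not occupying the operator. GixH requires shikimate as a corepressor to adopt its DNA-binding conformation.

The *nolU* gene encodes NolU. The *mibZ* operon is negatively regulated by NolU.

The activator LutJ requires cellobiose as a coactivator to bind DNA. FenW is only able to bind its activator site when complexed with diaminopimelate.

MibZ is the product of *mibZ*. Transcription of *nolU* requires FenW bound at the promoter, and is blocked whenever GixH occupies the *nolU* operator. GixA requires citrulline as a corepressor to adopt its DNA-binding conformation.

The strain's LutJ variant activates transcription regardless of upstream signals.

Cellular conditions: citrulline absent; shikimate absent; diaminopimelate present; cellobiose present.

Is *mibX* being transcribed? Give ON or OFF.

Citrulline is absent, so GixA is inactive.
Diaminopimelate is present, so FenW is active.
Shikimate is absent, so GixH is inactive.
No repressor is bound and FenW is active, so *nolU* is transcribed.
So NolU is produced and active.
With repressor NolU bound, *mibZ* is not transcribed.
So MibZ is not produced.
LutJ is constitutively active in this strain.
No repressor is bound and LutJ is active, so *mibX* is transcribed.

ON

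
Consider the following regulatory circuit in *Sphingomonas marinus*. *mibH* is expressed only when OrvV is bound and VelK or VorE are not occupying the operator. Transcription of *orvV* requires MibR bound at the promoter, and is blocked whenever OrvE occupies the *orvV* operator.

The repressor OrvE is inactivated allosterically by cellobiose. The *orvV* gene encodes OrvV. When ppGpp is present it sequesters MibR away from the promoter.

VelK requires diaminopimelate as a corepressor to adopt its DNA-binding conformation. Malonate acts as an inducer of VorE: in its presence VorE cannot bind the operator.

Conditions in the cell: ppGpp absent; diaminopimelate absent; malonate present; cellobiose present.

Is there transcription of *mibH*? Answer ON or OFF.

ppGpp is absent, so MibR is active.
Cellobiose is present, so OrvE is inactive.
No repressor is bound and MibR is active, so *orvV* is transcribed.
So OrvV is produced and active.
Diaminopimelate is absent, so VelK is inactive.
Malonate is present, so VorE is inactive.
No repressor is bound and OrvV is active, so *mibH* is transcribed.

ON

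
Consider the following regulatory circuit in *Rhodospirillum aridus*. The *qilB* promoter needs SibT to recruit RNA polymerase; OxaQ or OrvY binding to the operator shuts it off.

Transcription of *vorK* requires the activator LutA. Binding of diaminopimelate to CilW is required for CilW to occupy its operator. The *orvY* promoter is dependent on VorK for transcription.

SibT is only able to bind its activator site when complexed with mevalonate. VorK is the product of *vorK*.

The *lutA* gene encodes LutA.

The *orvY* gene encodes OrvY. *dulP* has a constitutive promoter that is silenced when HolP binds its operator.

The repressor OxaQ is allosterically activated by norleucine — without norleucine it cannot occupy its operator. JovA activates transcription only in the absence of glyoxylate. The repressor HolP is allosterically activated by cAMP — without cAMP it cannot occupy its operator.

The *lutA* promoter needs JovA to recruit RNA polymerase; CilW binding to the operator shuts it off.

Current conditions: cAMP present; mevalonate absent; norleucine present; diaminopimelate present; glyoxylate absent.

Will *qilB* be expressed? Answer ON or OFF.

Mevalonate is absent, so SibT is inactive.
Norleucine is present, so OxaQ is active.
Glyoxylate is absent, so JovA is active.
Diaminopimelate is present, so CilW is active.
With repressor CilW bound, *lutA* is not transcribed.
So LutA is not produced.
Required activator LutA is absent, so *vorK* is not transcribed.
So VorK is not produced.
Required activator VorK is absent, so *orvY* is not transcribed.
So OrvY is not produced.
With repressor OxaQ bound, *qilB* is not transcribed.

OFF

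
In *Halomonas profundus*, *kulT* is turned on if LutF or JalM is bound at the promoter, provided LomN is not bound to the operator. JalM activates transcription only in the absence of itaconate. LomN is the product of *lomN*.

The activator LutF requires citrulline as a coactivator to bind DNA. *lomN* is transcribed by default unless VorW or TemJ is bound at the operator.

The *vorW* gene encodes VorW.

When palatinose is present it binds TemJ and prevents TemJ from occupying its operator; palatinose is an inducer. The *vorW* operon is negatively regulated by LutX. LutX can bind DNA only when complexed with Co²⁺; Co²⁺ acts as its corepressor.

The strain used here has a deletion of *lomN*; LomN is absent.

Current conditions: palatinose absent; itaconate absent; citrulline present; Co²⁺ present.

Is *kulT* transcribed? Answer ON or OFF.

Citrulline is present, so LutF is active.
Itaconate is absent, so JalM is active.
LomN is non-functional in this strain, so it has no effect.
Activator LutF is present, so *kulT* is transcribed.

ON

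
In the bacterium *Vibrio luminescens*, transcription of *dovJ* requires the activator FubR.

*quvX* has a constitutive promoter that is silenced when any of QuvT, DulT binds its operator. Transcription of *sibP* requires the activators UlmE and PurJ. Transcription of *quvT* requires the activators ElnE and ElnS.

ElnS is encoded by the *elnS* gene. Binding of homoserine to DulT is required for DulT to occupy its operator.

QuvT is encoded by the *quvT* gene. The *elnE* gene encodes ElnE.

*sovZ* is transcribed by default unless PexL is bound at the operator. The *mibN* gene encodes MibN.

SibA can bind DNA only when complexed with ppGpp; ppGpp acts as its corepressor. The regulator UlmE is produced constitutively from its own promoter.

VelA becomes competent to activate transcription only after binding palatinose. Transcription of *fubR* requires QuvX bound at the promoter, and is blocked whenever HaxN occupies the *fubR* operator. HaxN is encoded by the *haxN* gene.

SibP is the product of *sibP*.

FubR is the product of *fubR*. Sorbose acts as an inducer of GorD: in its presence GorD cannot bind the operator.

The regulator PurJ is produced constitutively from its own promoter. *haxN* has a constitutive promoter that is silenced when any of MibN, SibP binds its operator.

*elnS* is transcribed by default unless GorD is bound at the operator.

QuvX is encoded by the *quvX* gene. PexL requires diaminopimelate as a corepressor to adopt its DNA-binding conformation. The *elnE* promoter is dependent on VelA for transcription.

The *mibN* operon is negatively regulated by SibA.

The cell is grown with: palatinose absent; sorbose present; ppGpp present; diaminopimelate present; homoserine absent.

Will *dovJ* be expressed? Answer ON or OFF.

ON

Palatinose is absent, so VelA is inactive.
Required activator VelA is absent, so *elnE* is not transcribed.
So ElnE is not produced.
Sorbose is present, so GorD is inactive.
With no repressor bound, *elnS* is transcribed.
So ElnS is produced and active.
Required activator ElnE is absent, so *quvT* is not transcribed.
So QuvT is not produced.
Homoserine is absent, so DulT is inactive.
With no repressor bound, *quvX* is transcribed.
So QuvX is produced and active.
ppGpp is present, so SibA is active.
With repressor SibA bound, *mibN* is not transcribed.
So MibN is not produced.
UlmE is produced constitutively and is active.
PurJ is produced constitutively and is active.
No repressor is bound and UlmE and PurJ are active, so *sibP* is transcribed.
So SibP is produced and active.
With repressor SibP bound, *haxN* is not transcribed.
So HaxN is not produced.
No repressor is bound and QuvX is active, so *fubR* is transcribed.
So FubR is produced and active.
No repressor is bound and FubR is active, so *dovJ* is transcribed.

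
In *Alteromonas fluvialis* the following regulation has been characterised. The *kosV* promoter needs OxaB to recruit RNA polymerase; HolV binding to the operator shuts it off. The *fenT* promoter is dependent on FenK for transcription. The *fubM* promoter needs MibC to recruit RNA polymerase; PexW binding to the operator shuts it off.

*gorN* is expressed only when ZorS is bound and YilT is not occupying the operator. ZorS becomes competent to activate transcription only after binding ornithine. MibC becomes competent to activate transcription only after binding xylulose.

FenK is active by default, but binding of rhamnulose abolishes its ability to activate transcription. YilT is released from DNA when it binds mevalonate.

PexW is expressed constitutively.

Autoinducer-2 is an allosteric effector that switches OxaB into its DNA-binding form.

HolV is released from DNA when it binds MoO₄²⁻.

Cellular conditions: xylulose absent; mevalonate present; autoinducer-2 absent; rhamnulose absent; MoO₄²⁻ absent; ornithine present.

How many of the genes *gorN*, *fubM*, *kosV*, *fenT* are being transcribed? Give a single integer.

Mevalonate is present, so YilT is inactive.
Ornithine is present, so ZorS is active.
No repressor is bound and ZorS is active, so *gorN* is transcribed.
→ *gorN* is ON.
PexW is produced constitutively and is active.
Xylulose is absent, so MibC is inactive.
With repressor PexW bound, *fubM* is not transcribed.
→ *fubM* is OFF.
Autoinducer-2 is absent, so OxaB is inactive.
MoO₄²⁻ is absent, so HolV is active.
With repressor HolV bound, *kosV* is not transcribed.
→ *kosV* is OFF.
Rhamnulose is absent, so FenK is active.
No repressor is bound and FenK is active, so *fenT* is transcribed.
→ *fenT* is ON.
2 of the 4 genes are transcribed.

2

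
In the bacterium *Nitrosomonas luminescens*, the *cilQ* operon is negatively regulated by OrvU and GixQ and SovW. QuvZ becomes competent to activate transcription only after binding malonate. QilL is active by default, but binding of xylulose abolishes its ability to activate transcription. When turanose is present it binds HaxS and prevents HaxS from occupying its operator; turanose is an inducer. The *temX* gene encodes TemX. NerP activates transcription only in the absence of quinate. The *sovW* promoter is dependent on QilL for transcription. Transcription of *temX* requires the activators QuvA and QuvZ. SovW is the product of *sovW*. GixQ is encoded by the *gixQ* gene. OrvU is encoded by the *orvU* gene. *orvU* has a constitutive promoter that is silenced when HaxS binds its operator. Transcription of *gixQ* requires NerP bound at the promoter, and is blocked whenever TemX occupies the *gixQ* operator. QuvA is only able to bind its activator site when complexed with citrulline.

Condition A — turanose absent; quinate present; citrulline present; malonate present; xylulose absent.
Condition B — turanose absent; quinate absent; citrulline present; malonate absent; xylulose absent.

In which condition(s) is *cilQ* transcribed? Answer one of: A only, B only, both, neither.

neither

Condition A:
Turanose is absent, so HaxS is active.
With repressor HaxS bound, *orvU* is not transcribed.
So OrvU is not produced.
Quinate is present, so NerP is inactive.
Citrulline is present, so QuvA is active.
Malonate is present, so QuvZ is active.
No repressor is bound and QuvA and QuvZ are active, so *temX* is transcribed.
So TemX is produced and active.
With repressor TemX bound, *gixQ* is not transcribed.
So GixQ is not produced.
Xylulose is absent, so QilL is active.
No repressor is bound and QilL is active, so *sovW* is transcribed.
So SovW is produced and active.
With repressor SovW bound, *cilQ* is not transcribed.
→ *cilQ* is OFF in A.
Condition B:
Turanose is absent, so HaxS is active.
With repressor HaxS bound, *orvU* is not transcribed.
So OrvU is not produced.
Quinate is absent, so NerP is active.
Citrulline is present, so QuvA is active.
Malonate is absent, so QuvZ is inactive.
Required activator QuvZ is absent, so *temX* is not transcribed.
So TemX is not produced.
No repressor is bound and NerP is active, so *gixQ* is transcribed.
So GixQ is produced and active.
Xylulose is absent, so QilL is active.
No repressor is bound and QilL is active, so *sovW* is transcribed.
So SovW is produced and active.
With repressor GixQ bound, *cilQ* is not transcribed.
→ *cilQ* is OFF in B.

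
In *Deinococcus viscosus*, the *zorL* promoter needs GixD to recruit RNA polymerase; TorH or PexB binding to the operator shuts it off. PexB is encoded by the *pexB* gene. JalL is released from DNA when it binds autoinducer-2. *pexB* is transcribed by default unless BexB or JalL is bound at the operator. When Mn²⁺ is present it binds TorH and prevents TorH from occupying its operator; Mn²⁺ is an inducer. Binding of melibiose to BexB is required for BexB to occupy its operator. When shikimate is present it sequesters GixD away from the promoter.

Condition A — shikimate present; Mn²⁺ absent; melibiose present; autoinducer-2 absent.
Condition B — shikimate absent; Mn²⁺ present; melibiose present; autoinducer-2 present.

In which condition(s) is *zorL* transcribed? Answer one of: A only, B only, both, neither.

B only

Condition A:
Shikimate is present, so GixD is inactive.
Mn²⁺ is absent, so TorH is active.
Melibiose is present, so BexB is active.
Autoinducer-2 is absent, so JalL is active.
With repressor BexB bound, *pexB* is not transcribed.
So PexB is not produced.
With repressor TorH bound, *zorL* is not transcribed.
→ *zorL* is OFF in A.
Condition B:
Shikimate is absent, so GixD is active.
Mn²⁺ is present, so TorH is inactive.
Melibiose is present, so BexB is active.
Autoinducer-2 is present, so JalL is inactive.
With repressor BexB bound, *pexB* is not transcribed.
So PexB is not produced.
No repressor is bound and GixD is active, so *zorL* is transcribed.
→ *zorL* is ON in B.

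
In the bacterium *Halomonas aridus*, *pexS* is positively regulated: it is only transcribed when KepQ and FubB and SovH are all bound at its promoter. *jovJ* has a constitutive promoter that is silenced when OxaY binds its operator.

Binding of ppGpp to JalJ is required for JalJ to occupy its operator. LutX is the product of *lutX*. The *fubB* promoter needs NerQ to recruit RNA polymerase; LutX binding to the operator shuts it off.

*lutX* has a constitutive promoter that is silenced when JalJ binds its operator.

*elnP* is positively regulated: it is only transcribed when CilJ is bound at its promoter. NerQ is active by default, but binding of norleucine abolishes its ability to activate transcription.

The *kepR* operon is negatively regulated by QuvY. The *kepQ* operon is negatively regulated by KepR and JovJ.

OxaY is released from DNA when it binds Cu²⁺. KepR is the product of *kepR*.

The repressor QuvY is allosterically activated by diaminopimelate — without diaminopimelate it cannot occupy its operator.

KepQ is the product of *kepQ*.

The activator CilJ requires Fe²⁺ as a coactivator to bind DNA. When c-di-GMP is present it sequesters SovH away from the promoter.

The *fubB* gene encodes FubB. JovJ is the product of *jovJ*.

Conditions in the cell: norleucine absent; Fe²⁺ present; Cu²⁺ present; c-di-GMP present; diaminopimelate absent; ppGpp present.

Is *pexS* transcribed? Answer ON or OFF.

Diaminopimelate is absent, so QuvY is inactive.
With no repressor bound, *kepR* is transcribed.
So KepR is produced and active.
Cu²⁺ is present, so OxaY is inactive.
With no repressor bound, *jovJ* is transcribed.
So JovJ is produced and active.
With repressor KepR bound, *kepQ* is not transcribed.
So KepQ is not produced.
Norleucine is absent, so NerQ is active.
ppGpp is present, so JalJ is active.
With repressor JalJ bound, *lutX* is not transcribed.
So LutX is not produced.
No repressor is bound and NerQ is active, so *fubB* is transcribed.
So FubB is produced and active.
c-di-GMP is present, so SovH is inactive.
Required activator KepQ is absent, so *pexS* is not transcribed.

OFF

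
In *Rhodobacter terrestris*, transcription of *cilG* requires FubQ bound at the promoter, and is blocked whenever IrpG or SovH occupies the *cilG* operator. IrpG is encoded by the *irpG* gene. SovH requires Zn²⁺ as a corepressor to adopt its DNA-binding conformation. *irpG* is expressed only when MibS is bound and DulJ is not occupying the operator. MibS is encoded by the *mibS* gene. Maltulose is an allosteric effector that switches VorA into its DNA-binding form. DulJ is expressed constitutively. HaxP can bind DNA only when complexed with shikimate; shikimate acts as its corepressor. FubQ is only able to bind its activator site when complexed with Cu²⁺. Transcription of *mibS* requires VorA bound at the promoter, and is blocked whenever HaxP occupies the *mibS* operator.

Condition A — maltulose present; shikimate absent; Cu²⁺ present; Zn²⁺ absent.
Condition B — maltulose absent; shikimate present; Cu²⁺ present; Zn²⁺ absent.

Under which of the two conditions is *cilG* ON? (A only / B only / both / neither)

both

Condition A:
DulJ is produced constitutively and is active.
Maltulose is present, so VorA is active.
Shikimate is absent, so HaxP is inactive.
No repressor is bound and VorA is active, so *mibS* is transcribed.
So MibS is produced and active.
With repressor DulJ bound, *irpG* is not transcribed.
So IrpG is not produced.
Cu²⁺ is present, so FubQ is active.
Zn²⁺ is absent, so SovH is inactive.
No repressor is bound and FubQ is active, so *cilG* is transcribed.
→ *cilG* is ON in A.
Condition B:
DulJ is produced constitutively and is active.
Maltulose is absent, so VorA is inactive.
Shikimate is present, so HaxP is active.
With repressor HaxP bound, *mibS* is not transcribed.
So MibS is not produced.
With repressor DulJ bound, *irpG* is not transcribed.
So IrpG is not produced.
Cu²⁺ is present, so FubQ is active.
Zn²⁺ is absent, so SovH is inactive.
No repressor is bound and FubQ is active, so *cilG* is transcribed.
→ *cilG* is ON in B.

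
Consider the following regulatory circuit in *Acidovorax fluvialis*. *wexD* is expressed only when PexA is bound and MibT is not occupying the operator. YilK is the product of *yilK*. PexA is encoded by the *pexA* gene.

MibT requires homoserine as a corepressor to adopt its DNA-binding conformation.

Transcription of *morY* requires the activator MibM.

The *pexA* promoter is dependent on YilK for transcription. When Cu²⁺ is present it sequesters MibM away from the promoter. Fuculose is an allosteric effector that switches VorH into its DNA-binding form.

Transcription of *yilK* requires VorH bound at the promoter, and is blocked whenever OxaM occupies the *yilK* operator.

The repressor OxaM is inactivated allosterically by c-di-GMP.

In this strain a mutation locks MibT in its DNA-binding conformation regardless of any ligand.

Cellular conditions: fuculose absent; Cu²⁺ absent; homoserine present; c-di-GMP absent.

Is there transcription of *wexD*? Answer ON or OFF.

OFF

Fuculose is absent, so VorH is inactive.
c-di-GMP is absent, so OxaM is active.
With repressor OxaM bound, *yilK* is not transcribed.
So YilK is not produced.
Required activator YilK is absent, so *pexA* is not transcribed.
So PexA is not produced.
MibT is constitutively active in this strain.
With repressor MibT bound, *wexD* is not transcribed.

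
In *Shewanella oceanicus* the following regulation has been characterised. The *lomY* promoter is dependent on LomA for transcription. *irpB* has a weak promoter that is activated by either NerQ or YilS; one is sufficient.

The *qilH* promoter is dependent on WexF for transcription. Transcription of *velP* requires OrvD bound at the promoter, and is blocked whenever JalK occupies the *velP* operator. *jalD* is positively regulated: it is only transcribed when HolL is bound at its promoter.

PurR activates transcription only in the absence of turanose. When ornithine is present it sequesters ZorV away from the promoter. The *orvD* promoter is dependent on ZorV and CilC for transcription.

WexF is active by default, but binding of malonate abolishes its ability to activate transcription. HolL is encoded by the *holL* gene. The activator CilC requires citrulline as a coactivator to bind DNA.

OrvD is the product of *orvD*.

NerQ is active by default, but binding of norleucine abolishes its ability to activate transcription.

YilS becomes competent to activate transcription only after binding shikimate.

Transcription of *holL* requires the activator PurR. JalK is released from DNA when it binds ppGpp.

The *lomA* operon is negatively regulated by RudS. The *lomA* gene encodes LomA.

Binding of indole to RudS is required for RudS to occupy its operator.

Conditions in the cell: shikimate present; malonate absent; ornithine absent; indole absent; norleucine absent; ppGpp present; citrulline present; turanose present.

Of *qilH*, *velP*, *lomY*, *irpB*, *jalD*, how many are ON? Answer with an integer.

Malonate is absent, so WexF is active.
No repressor is bound and WexF is active, so *qilH* is transcribed.
→ *qilH* is ON.
ppGpp is present, so JalK is inactive.
Ornithine is absent, so ZorV is active.
Citrulline is present, so CilC is active.
No repressor is bound and ZorV and CilC are active, so *orvD* is transcribed.
So OrvD is produced and active.
No repressor is bound and OrvD is active, so *velP* is transcribed.
→ *velP* is ON.
Indole is absent, so RudS is inactive.
With no repressor bound, *lomA* is transcribed.
So LomA is produced and active.
No repressor is bound and LomA is active, so *lomY* is transcribed.
→ *lomY* is ON.
Norleucine is absent, so NerQ is active.
Shikimate is present, so YilS is active.
Activator NerQ is present, so *irpB* is transcribed.
→ *irpB* is ON.
Turanose is present, so PurR is inactive.
Required activator PurR is absent, so *holL* is not transcribed.
So HolL is not produced.
Required activator HolL is absent, so *jalD* is not transcribed.
→ *jalD* is OFF.
4 of the 5 genes are transcribed.

4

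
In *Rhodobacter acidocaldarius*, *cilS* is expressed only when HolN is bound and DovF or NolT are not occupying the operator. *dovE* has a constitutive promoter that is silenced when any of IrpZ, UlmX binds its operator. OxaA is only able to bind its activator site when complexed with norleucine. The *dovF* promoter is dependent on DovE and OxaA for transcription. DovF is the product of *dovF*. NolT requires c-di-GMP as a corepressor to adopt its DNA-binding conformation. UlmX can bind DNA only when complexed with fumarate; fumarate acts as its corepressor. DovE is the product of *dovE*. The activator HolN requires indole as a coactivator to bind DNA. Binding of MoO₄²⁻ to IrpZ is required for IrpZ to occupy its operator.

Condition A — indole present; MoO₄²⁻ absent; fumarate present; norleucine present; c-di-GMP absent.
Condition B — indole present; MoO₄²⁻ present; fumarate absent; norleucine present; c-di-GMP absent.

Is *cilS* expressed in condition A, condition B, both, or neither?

Condition A:
Indole is present, so HolN is active.
MoO₄²⁻ is absent, so IrpZ is inactive.
Fumarate is present, so UlmX is active.
With repressor UlmX bound, *dovE* is not transcribed.
So DovE is not produced.
Norleucine is present, so OxaA is active.
Required activator DovE is absent, so *dovF* is not transcribed.
So DovF is not produced.
c-di-GMP is absent, so NolT is inactive.
No repressor is bound and HolN is active, so *cilS* is transcribed.
→ *cilS* is ON in A.
Condition B:
Indole is present, so HolN is active.
MoO₄²⁻ is present, so IrpZ is active.
Fumarate is absent, so UlmX is inactive.
With repressor IrpZ bound, *dovE* is not transcribed.
So DovE is not produced.
Norleucine is present, so OxaA is active.
Required activator DovE is absent, so *dovF* is not transcribed.
So DovF is not produced.
c-di-GMP is absent, so NolT is inactive.
No repressor is bound and HolN is active, so *cilS* is transcribed.
→ *cilS* is ON in B.

both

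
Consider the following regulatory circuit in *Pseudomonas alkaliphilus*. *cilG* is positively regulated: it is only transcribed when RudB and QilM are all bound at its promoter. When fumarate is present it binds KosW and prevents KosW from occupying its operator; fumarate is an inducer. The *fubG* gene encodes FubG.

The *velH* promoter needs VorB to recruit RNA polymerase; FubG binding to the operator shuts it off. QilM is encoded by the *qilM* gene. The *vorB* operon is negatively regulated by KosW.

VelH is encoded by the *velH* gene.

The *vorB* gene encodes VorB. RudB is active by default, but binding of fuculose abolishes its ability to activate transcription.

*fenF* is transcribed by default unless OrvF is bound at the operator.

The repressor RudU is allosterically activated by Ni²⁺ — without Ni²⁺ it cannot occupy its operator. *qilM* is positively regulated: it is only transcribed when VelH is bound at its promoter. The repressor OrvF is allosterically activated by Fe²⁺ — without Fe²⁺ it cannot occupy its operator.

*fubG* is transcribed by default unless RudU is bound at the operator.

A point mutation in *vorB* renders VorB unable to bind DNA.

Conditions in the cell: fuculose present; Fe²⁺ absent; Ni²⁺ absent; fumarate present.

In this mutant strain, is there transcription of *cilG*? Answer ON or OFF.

OFF

Fuculose is present, so RudB is inactive.
Ni²⁺ is absent, so RudU is inactive.
With no repressor bound, *fubG* is transcribed.
So FubG is produced and active.
VorB is non-functional in this strain, so it has no effect.
With repressor FubG bound, *velH* is not transcribed.
So VelH is not produced.
Required activator VelH is absent, so *qilM* is not transcribed.
So QilM is not produced.
Required activator RudB is absent, so *cilG* is not transcribed.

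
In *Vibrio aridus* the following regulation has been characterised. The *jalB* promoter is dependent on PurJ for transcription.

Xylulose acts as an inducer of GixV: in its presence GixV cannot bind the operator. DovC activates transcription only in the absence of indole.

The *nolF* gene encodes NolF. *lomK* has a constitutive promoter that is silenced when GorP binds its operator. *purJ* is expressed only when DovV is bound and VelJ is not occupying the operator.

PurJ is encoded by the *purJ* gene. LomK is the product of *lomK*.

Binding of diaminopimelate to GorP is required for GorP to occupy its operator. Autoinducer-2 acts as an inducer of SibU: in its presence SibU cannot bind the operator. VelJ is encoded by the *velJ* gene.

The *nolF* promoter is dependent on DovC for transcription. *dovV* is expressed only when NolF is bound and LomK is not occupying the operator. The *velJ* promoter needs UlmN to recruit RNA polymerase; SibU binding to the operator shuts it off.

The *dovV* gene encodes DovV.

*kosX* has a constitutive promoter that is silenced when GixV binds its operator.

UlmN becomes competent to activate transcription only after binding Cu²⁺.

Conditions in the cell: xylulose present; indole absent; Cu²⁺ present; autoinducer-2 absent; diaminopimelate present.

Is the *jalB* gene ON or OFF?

Diaminopimelate is present, so GorP is active.
With repressor GorP bound, *lomK* is not transcribed.
So LomK is not produced.
Indole is absent, so DovC is active.
No repressor is bound and DovC is active, so *nolF* is transcribed.
So NolF is produced and active.
No repressor is bound and NolF is active, so *dovV* is transcribed.
So DovV is produced and active.
Cu²⁺ is present, so UlmN is active.
Autoinducer-2 is absent, so SibU is active.
With repressor SibU bound, *velJ* is not transcribed.
So VelJ is not produced.
No repressor is bound and DovV is active, so *purJ* is transcribed.
So PurJ is produced and active.
No repressor is bound and PurJ is active, so *jalB* is transcribed.

ON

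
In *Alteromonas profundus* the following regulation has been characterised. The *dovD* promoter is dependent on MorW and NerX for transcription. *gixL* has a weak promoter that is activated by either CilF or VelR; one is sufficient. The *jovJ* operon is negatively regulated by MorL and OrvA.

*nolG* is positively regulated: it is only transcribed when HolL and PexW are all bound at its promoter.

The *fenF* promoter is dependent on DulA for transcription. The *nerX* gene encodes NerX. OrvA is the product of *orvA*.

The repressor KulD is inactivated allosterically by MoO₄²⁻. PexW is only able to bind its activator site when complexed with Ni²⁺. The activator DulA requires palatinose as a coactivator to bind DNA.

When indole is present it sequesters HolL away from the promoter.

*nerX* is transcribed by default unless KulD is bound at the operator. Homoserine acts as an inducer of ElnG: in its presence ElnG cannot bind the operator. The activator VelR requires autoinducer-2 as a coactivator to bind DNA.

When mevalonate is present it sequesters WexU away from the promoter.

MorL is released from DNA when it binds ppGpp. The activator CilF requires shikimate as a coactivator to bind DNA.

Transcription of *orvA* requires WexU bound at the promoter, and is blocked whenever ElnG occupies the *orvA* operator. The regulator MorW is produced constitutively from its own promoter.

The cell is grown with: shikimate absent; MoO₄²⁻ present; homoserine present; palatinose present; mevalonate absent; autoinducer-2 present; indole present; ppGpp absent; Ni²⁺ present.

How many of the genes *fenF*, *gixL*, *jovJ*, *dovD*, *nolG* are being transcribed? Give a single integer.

Palatinose is present, so DulA is active.
No repressor is bound and DulA is active, so *fenF* is transcribed.
→ *fenF* is ON.
Shikimate is absent, so CilF is inactive.
Autoinducer-2 is present, so VelR is active.
Activator VelR is present, so *gixL* is transcribed.
→ *gixL* is ON.
ppGpp is absent, so MorL is active.
Mevalonate is absent, so WexU is active.
Homoserine is present, so ElnG is inactive.
No repressor is bound and WexU is active, so *orvA* is transcribed.
So OrvA is produced and active.
With repressor MorL bound, *jovJ* is not transcribed.
→ *jovJ* is OFF.
MorW is produced constitutively and is active.
MoO₄²⁻ is present, so KulD is inactive.
With no repressor bound, *nerX* is transcribed.
So NerX is produced and active.
No repressor is bound and MorW and NerX are active, so *dovD* is transcribed.
→ *dovD* is ON.
Indole is present, so HolL is inactive.
Ni²⁺ is present, so PexW is active.
Required activator HolL is absent, so *nolG* is not transcribed.
→ *nolG* is OFF.
3 of the 5 genes are transcribed.

3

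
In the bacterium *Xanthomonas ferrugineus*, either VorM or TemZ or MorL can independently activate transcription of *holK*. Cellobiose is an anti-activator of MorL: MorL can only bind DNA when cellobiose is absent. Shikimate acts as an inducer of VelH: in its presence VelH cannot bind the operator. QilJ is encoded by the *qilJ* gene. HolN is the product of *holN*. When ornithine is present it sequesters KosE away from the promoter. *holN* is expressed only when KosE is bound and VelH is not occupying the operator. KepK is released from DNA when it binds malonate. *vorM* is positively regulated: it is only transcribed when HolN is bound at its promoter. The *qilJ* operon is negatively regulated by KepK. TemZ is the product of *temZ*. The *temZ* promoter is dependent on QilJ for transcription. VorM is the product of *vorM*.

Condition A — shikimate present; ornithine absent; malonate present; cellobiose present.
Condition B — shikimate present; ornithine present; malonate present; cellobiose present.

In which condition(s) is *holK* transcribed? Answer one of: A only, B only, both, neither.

both

Condition A:
Shikimate is present, so VelH is inactive.
Ornithine is absent, so KosE is active.
No repressor is bound and KosE is active, so *holN* is transcribed.
So HolN is produced and active.
No repressor is bound and HolN is active, so *vorM* is transcribed.
So VorM is produced and active.
Malonate is present, so KepK is inactive.
With no repressor bound, *qilJ* is transcribed.
So QilJ is produced and active.
No repressor is bound and QilJ is active, so *temZ* is transcribed.
So TemZ is produced and active.
Cellobiose is present, so MorL is inactive.
Activator VorM is present, so *holK* is transcribed.
→ *holK* is ON in A.
Condition B:
Shikimate is present, so VelH is inactive.
Ornithine is present, so KosE is inactive.
Required activator KosE is absent, so *holN* is not transcribed.
So HolN is not produced.
Required activator HolN is absent, so *vorM* is not transcribed.
So VorM is not produced.
Malonate is present, so KepK is inactive.
With no repressor bound, *qilJ* is transcribed.
So QilJ is produced and active.
No repressor is bound and QilJ is active, so *temZ* is transcribed.
So TemZ is produced and active.
Cellobiose is present, so MorL is inactive.
Activator TemZ is present, so *holK* is transcribed.
→ *holK* is ON in B.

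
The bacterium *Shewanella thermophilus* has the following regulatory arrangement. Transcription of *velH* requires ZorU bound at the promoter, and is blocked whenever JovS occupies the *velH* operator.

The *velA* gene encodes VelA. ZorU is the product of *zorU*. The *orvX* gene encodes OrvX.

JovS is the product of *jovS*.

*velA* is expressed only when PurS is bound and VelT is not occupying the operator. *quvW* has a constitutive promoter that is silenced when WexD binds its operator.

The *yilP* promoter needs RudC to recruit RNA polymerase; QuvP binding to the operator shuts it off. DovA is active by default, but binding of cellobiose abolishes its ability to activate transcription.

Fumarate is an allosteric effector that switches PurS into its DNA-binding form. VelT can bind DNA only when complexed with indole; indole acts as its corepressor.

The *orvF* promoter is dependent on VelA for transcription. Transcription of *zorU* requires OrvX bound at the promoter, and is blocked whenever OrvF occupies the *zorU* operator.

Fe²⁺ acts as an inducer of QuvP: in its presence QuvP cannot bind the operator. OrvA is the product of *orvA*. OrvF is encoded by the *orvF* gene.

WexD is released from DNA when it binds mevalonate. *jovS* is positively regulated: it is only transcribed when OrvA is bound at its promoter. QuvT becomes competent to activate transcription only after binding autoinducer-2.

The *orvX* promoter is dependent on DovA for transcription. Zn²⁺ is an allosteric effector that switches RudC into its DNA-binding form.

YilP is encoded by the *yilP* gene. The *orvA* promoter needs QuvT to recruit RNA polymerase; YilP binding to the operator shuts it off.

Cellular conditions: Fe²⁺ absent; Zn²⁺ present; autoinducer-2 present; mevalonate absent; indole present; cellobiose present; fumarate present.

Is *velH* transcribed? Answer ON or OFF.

Cellobiose is present, so DovA is inactive.
Required activator DovA is absent, so *orvX* is not transcribed.
So OrvX is not produced.
Fumarate is present, so PurS is active.
Indole is present, so VelT is active.
With repressor VelT bound, *velA* is not transcribed.
So VelA is not produced.
Required activator VelA is absent, so *orvF* is not transcribed.
So OrvF is not produced.
Required activator OrvX is absent, so *zorU* is not transcribed.
So ZorU is not produced.
Autoinducer-2 is present, so QuvT is active.
Fe²⁺ is absent, so QuvP is active.
Zn²⁺ is present, so RudC is active.
With repressor QuvP bound, *yilP* is not transcribed.
So YilP is not produced.
No repressor is bound and QuvT is active, so *orvA* is transcribed.
So OrvA is produced and active.
No repressor is bound and OrvA is active, so *jovS* is transcribed.
So JovS is produced and active.
With repressor JovS bound, *velH* is not transcribed.

OFF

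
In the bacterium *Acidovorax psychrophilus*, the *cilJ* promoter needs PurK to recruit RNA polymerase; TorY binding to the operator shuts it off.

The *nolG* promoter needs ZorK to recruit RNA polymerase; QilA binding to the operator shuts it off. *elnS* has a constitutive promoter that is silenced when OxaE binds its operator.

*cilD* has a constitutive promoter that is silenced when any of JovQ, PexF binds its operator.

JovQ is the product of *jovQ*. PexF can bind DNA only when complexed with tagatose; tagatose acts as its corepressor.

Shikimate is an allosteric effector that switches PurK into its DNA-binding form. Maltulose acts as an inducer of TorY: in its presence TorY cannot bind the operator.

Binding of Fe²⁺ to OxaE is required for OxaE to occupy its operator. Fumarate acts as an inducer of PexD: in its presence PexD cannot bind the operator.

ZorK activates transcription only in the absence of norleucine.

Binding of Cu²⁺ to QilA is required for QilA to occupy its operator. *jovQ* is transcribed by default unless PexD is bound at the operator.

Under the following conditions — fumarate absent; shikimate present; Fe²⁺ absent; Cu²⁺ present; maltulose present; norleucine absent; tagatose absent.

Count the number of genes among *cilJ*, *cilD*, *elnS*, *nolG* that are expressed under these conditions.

3

Shikimate is present, so PurK is active.
Maltulose is present, so TorY is inactive.
No repressor is bound and PurK is active, so *cilJ* is transcribed.
→ *cilJ* is ON.
Fumarate is absent, so PexD is active.
With repressor PexD bound, *jovQ* is not transcribed.
So JovQ is not produced.
Tagatose is absent, so PexF is inactive.
With no repressor bound, *cilD* is transcribed.
→ *cilD* is ON.
Fe²⁺ is absent, so OxaE is inactive.
With no repressor bound, *elnS* is transcribed.
→ *elnS* is ON.
Norleucine is absent, so ZorK is active.
Cu²⁺ is present, so QilA is active.
With repressor QilA bound, *nolG* is not transcribed.
→ *nolG* is OFF.
3 of the 4 genes are transcribed.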